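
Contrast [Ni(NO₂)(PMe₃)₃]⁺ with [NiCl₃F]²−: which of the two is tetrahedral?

[NiCl₃F]²−

For [Ni(NO₂)(PMe₃)₃]⁺: Ligand charges: each nitro (N-bound nitrite) is −1; trimethylphosphine is neutral. With an overall charge of +1 the nickel centre must be in the +2 oxidation state. Ni sits in group 10, so the d-electron count is 10 − 2 = 8. Nitro (N-bound nitrite) and trimethylphosphine are strong-field ligands (high in the spectrochemical series). A 3d d⁸ ion with strong-field ligands gains enough CFSE to favour square planar over tetrahedral. → square planar.
For [NiCl₃F]²−: Each chloride is −1; each fluoride is −1; balancing the −2 overall charge requires Ni(II). Ni sits in group 10, so the d-electron count is 10 − 2 = 8. Chloride and fluoride are weak-field ligands. With weak-field ligands the CFSE gain from square planar is small, so a 3d d⁸ ion takes the sterically preferred tetrahedral geometry. → tetrahedral.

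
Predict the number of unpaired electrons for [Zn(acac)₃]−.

0

Ligand charges: each acetylacetonate is −1. With an overall charge of −1 the zinc centre must be in the +2 oxidation state.
Zn sits in group 12, so the d-electron count is 12 − 2 = 10.
Counting donor atoms: 3×acetylacetonate (bidentate) → 6 donors. Coordination number = 6.
In an octahedral field the d¹⁰ configuration is t₂g⁶e_g⁴, giving 0 unpaired electrons.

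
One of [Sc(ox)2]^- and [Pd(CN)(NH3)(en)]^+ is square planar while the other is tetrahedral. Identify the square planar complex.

[Pd(CN)(NH3)(en)]^+

For [Sc(ox)2]^-: Summing ligand charges against the −1 overall charge gives an oxidation state of +3 for scandium. Scandium is a group-3 element; Sc(III) is therefore d⁰. A d⁰ ion has no crystal-field stabilisation preference between square planar and tetrahedral, so four ligands adopt the sterically favoured tetrahedral geometry. → tetrahedral.
For [Pd(CN)(NH3)(en)]^+: Each cyanide is −1; ammonia is neutral; ethylenediamine is neutral; balancing the +1 overall charge requires Pd(II). Pd sits in group 10, so the d-electron count is 10 − 2 = 8. A 4d d⁸ ion has a large crystal-field splitting; square planar leaves the high-energy d_{x²−y²} orbital empty and maximises CFSE. → square planar.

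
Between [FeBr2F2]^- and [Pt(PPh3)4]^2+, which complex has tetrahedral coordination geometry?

For [FeBr2F2]^-: Ligand charges: each bromide is −1; each fluoride is −1. With an overall charge of −1 the iron centre must be in the +3 oxidation state. Group 8 minus oxidation state 3 gives a d⁵ configuration. A high-spin d⁵ ion has zero CFSE in either geometry, so four ligands adopt the sterically favoured tetrahedral geometry. → tetrahedral.
For [Pt(PPh3)4]^2+: Ligand charges: triphenylphosphine is neutral. With an overall charge of +2 the platinum centre must be in the +2 oxidation state. Group 10 minus oxidation state 2 gives a d⁸ configuration. A 5d d⁸ ion has a large crystal-field splitting; square planar leaves the high-energy d_{x²−y²} orbital empty and maximises CFSE. → square planar.

[FeBr2F2]^-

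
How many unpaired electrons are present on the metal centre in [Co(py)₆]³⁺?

0

Pyridine is neutral; balancing the +3 overall charge requires Co(III).
Co sits in group 9, so the d-electron count is 9 − 3 = 6.
The spin state decides the count: Co(III) has an exceptionally large octahedral splitting and is low-spin with essentially every ligand except fluoride.
An octahedral low-spin d⁶ ion is t₂g⁶e_g⁰, giving 0 unpaired electrons.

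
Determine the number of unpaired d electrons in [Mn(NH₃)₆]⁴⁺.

3 unpaired electrons

Ligand charges: ammonia is neutral. With an overall charge of +4 the manganese centre must be in the +4 oxidation state.
Mn sits in group 7, so the d-electron count is 7 − 4 = 3.
In an octahedral field the d³ configuration is t₂g³e_g⁰ (only one arrangement possible), giving 3 unpaired electrons.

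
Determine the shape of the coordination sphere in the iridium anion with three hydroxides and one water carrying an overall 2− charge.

Ligand charges: each hydroxide is −1; water is neutral. With an overall charge of −2 the iridium centre must be in the +1 oxidation state.
Group 9 minus oxidation state 1 gives a d⁸ configuration.
Coordination number: 4.
A 5d d⁸ ion has a large crystal-field splitting; square planar leaves the high-energy d_{x²−y²} orbital empty and maximises CFSE.

square planar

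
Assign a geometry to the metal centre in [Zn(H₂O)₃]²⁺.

trigonal planar

Summing ligand charges against the +2 overall charge gives an oxidation state of +2 for zinc.
Group 12 minus oxidation state 2 gives a d¹⁰ configuration.
With 3 monodentate ligands the coordination number is 3.
Three ligands around a d¹⁰ centre minimise repulsion in a trigonal-planar arrangement.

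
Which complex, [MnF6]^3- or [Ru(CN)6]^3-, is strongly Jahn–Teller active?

[MnF6]^3-

[MnF6]^3-: Each fluoride is −1; balancing the −3 overall charge requires Mn(III). Mn sits in group 7, so the d-electron count is 7 − 3 = 4. Fluoride is a weak-field ligand for a first-row metal, so the complex is high-spin. The t₂g³e_g¹ (high-spin) configuration has an unevenly filled e_g set; the Jahn–Teller theorem predicts a tetragonal distortion (typically axial elongation) to lift the degeneracy.
[Ru(CN)6]^3-: Ligand charges: each cyanide is −1. With an overall charge of −3 the ruthenium centre must be in the +3 oxidation state. Ru sits in group 8, so the d-electron count is 8 − 3 = 5. A 4d ion has a large Δₒ and is invariably low-spin. The d⁵ configuration leaves the e_g set evenly filled (or empty) — no strong Jahn–Teller driving force.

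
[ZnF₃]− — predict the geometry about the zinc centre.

Ligand charges: each fluoride is −1. With an overall charge of −1 the zinc centre must be in the +2 oxidation state.
Zinc is a group-12 element; Zn(II) is therefore d¹⁰.
With 3 monodentate ligands the coordination number is 3.
Three ligands around a d¹⁰ centre minimise repulsion in a trigonal-planar arrangement.

trigonal planar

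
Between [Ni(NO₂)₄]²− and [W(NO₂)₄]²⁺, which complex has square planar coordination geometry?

For [Ni(NO₂)₄]²−: Each nitro (N-bound nitrite) is −1; balancing the −2 overall charge requires Ni(II). Ni sits in group 10, so the d-electron count is 10 − 2 = 8. Nitro (N-bound nitrite) is a strong-field ligand (high in the spectrochemical series). A 3d d⁸ ion with strong-field ligands gains enough CFSE to favour square planar over tetrahedral. → square planar.
For [W(NO₂)₄]²⁺: Each nitro (N-bound nitrite) is −1; balancing the +2 overall charge requires W(VI). Tungsten is a group-6 element; W(VI) is therefore d⁰. A d⁰ ion has no crystal-field stabilisation preference between square planar and tetrahedral, so four ligands adopt the sterically favoured tetrahedral geometry. → tetrahedral.

[Ni(NO₂)₄]²−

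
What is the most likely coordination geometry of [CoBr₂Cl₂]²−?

Summing ligand charges against the −2 overall charge gives an oxidation state of +2 for cobalt.
Group 9 minus oxidation state 2 gives a d⁷ configuration.
With 4 monodentate ligands the coordination number is 4.
Bromide and chloride are weak-field ligands.
For a high-spin 3d d⁷ ion with weak-field ligands the small Δₜ gives little square-planar CFSE advantage, so four ligands adopt the sterically favoured tetrahedral geometry.

tetrahedral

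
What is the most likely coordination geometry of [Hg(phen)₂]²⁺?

Summing ligand charges against the +2 overall charge gives an oxidation state of +2 for mercury.
Mercury is a group-12 element; Hg(II) is therefore d¹⁰.
Counting donor atoms: 2×1,10-phenanthroline (bidentate) → 4 donors. Coordination number = 4.
A d¹⁰ ion has no crystal-field stabilisation preference between square planar and tetrahedral, so four ligands adopt the sterically favoured tetrahedral geometry.

tetrahedral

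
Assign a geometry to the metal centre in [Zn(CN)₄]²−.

Summing ligand charges against the −2 overall charge gives an oxidation state of +2 for zinc.
Zn sits in group 12, so the d-electron count is 12 − 2 = 10.
Coordination number: 4.
A d¹⁰ ion has no crystal-field stabilisation preference between square planar and tetrahedral, so four ligands adopt the sterically favoured tetrahedral geometry.

tetrahedral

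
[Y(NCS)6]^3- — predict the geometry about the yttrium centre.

Ligand charges: each isothiocyanate is −1. With an overall charge of −3 the yttrium centre must be in the +3 oxidation state.
Group 3 minus oxidation state 3 gives a d⁰ configuration.
With 6 monodentate ligands the coordination number is 6.
Six donors around a single metal centre give an octahedral coordination sphere.

octahedral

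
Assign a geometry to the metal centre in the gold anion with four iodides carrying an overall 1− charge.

Summing ligand charges against the −1 overall charge gives an oxidation state of +3 for gold.
Group 11 minus oxidation state 3 gives a d⁸ configuration.
With 4 monodentate ligands the coordination number is 4.
A 5d d⁸ ion has a large crystal-field splitting; square planar leaves the high-energy d_{x²−y²} orbital empty and maximises CFSE.

square planar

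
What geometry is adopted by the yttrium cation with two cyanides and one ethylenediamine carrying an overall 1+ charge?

Ligand charges: each cyanide is −1; ethylenediamine is neutral. With an overall charge of +1 the yttrium centre must be in the +3 oxidation state.
Y sits in group 3, so the d-electron count is 3 − 3 = 0.
Counting donor atoms: 2×cyanide (monodentate) → 2 donors; 1×ethylenediamine (bidentate) → 2 donors. Coordination number = 4.
A d⁰ ion has no crystal-field stabilisation preference between square planar and tetrahedral, so four ligands adopt the sterically favoured tetrahedral geometry.

tetrahedral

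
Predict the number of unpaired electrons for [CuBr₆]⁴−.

Summing ligand charges against the −4 overall charge gives an oxidation state of +2 for copper.
Cu sits in group 11, so the d-electron count is 11 − 2 = 9.
In an octahedral field the d⁹ configuration is t₂g⁶e_g³ (only one arrangement possible), giving 1 unpaired electron.

1 unpaired electron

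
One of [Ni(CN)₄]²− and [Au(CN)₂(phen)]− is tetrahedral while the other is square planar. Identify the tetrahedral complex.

[Au(CN)₂(phen)]−

For [Ni(CN)₄]²−: Ligand charges: each cyanide is −1. With an overall charge of −2 the nickel centre must be in the +2 oxidation state. Ni sits in group 10, so the d-electron count is 10 − 2 = 8. Cyanide is a strong-field ligand (high in the spectrochemical series). A 3d d⁸ ion with strong-field ligands gains enough CFSE to favour square planar over tetrahedral. → square planar.
For [Au(CN)₂(phen)]−: Ligand charges: each cyanide is −1; 1,10-phenanthroline is neutral. With an overall charge of −1 the gold centre must be in the +1 oxidation state. Au sits in group 11, so the d-electron count is 11 − 1 = 10. A d¹⁰ ion has no crystal-field stabilisation preference between square planar and tetrahedral, so four ligands adopt the sterically favoured tetrahedral geometry. → tetrahedral.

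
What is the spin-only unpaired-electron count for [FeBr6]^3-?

Ligand charges: each bromide is −1. With an overall charge of −3 the iron centre must be in the +3 oxidation state.
Iron is a group-8 element; Fe(III) is therefore d⁵.
The spin state decides the count: Bromide is a weak-field ligand for a first-row metal, so the complex is high-spin.
An octahedral high-spin d⁵ ion is t₂g³e_g², giving 5 unpaired electrons.

5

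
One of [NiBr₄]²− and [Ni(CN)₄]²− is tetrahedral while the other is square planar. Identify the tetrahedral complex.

For [NiBr₄]²−: Summing ligand charges against the −2 overall charge gives an oxidation state of +2 for nickel. Nickel is a group-10 element; Ni(II) is therefore d⁸. Bromide is a weak-field ligand. With weak-field ligands the CFSE gain from square planar is small, so a 3d d⁸ ion takes the sterically preferred tetrahedral geometry. → tetrahedral.
For [Ni(CN)₄]²−: Each cyanide is −1; balancing the −2 overall charge requires Ni(II). Group 10 minus oxidation state 2 gives a d⁸ configuration. Cyanide is a strong-field ligand (high in the spectrochemical series). A 3d d⁸ ion with strong-field ligands gains enough CFSE to favour square planar over tetrahedral. → square planar.

[NiBr₄]²−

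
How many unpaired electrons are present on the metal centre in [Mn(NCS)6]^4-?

Each isothiocyanate is −1; balancing the −4 overall charge requires Mn(II).
Group 7 minus oxidation state 2 gives a d⁵ configuration.
The spin state decides the count: Isothiocyanate is a weak-field ligand for a first-row metal, so the complex is high-spin.
An octahedral high-spin d⁵ ion is t₂g³e_g², giving 5 unpaired electrons.

5 unpaired electrons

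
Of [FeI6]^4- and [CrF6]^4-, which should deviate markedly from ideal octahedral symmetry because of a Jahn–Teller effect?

[CrF6]^4-

[FeI6]^4-: Ligand charges: each iodide is −1. With an overall charge of −4 the iron centre must be in the +2 oxidation state. Iron is a group-8 element; Fe(II) is therefore d⁶. Iodide is a weak-field ligand for a first-row metal, so the complex is high-spin. The d⁶ configuration leaves the e_g set evenly filled (or empty) — no strong Jahn–Teller driving force.
[CrF6]^4-: Each fluoride is −1; balancing the −4 overall charge requires Cr(II). Cr sits in group 6, so the d-electron count is 6 − 2 = 4. Fluoride is a weak-field ligand for a first-row metal, so the complex is high-spin. The t₂g³e_g¹ (high-spin) configuration has an unevenly filled e_g set; the Jahn–Teller theorem predicts a tetragonal distortion (typically axial elongation) to lift the degeneracy.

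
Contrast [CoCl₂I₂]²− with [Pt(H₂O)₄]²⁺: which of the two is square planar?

For [CoCl₂I₂]²−: Ligand charges: each chloride is −1; each iodide is −1. With an overall charge of −2 the cobalt centre must be in the +2 oxidation state. Group 9 minus oxidation state 2 gives a d⁷ configuration. For a high-spin 3d d⁷ ion with weak-field ligands the small Δₜ gives little square-planar CFSE advantage, so four ligands adopt the sterically favoured tetrahedral geometry. → tetrahedral.
For [Pt(H₂O)₄]²⁺: Summing ligand charges against the +2 overall charge gives an oxidation state of +2 for platinum. Platinum is a group-10 element; Pt(II) is therefore d⁸. A 5d d⁸ ion has a large crystal-field splitting; square planar leaves the high-energy d_{x²−y²} orbital empty and maximises CFSE. → square planar.

[Pt(H₂O)₄]²⁺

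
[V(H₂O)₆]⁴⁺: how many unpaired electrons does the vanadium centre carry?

1 unpaired electron

Summing ligand charges against the +4 overall charge gives an oxidation state of +4 for vanadium.
Group 5 minus oxidation state 4 gives a d¹ configuration.
In an octahedral field the d¹ configuration is t₂g¹e_g⁰ (only one arrangement possible), giving 1 unpaired electron.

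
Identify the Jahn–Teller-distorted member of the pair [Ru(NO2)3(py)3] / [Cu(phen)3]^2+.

[Cu(phen)3]^2+

[Ru(NO2)3(py)3]: Each nitro (N-bound nitrite) is −1; pyridine is neutral; balancing the 0 overall charge requires Ru(III). Group 8 minus oxidation state 3 gives a d⁵ configuration. A 4d ion has a large Δₒ and is invariably low-spin. The d⁵ configuration leaves the e_g set evenly filled (or empty) — no strong Jahn–Teller driving force.
[Cu(phen)3]^2+: 1,10-phenanthroline is neutral; balancing the +2 overall charge requires Cu(II). Group 11 minus oxidation state 2 gives a d⁹ configuration. The t₂g⁶e_g³ configuration has an unevenly filled e_g set; the Jahn–Teller theorem predicts a tetragonal distortion (typically axial elongation) to lift the degeneracy.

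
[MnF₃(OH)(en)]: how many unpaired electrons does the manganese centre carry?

Summing ligand charges against the 0 overall charge gives an oxidation state of +4 for manganese.
Manganese is a group-7 element; Mn(IV) is therefore d³.
Counting donor atoms: 3×fluoride (monodentate) → 3 donors; 1×hydroxide (monodentate) → 1 donor; 1×ethylenediamine (bidentate) → 2 donors. Coordination number = 6.
In an octahedral field the d³ configuration is t₂g³e_g⁰ (only one arrangement possible), giving 3 unpaired electrons.

3 unpaired electrons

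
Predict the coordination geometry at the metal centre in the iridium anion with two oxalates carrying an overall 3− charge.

Summing ligand charges against the −3 overall charge gives an oxidation state of +1 for iridium.
Group 9 minus oxidation state 1 gives a d⁸ configuration.
Counting donor atoms: 2×oxalate (bidentate) → 4 donors. Coordination number = 4.
A 5d d⁸ ion has a large crystal-field splitting; square planar leaves the high-energy d_{x²−y²} orbital empty and maximises CFSE.

square planar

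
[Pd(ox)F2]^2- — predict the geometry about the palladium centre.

square planar

Summing ligand charges against the −2 overall charge gives an oxidation state of +2 for palladium.
Pd sits in group 10, so the d-electron count is 10 − 2 = 8.
Counting donor atoms: 1×oxalate (bidentate) → 2 donors; 2×fluoride (monodentate) → 2 donors. Coordination number = 4.
A 4d d⁸ ion has a large crystal-field splitting; square planar leaves the high-energy d_{x²−y²} orbital empty and maximises CFSE.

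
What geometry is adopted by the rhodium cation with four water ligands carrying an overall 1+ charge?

Water is neutral; balancing the +1 overall charge requires Rh(I).
Group 9 minus oxidation state 1 gives a d⁸ configuration.
With 4 monodentate ligands the coordination number is 4.
A 4d d⁸ ion has a large crystal-field splitting; square planar leaves the high-energy d_{x²−y²} orbital empty and maximises CFSE.

square planar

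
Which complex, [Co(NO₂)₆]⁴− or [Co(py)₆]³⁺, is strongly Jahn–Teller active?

[Co(NO₂)₆]⁴−: Summing ligand charges against the −4 overall charge gives an oxidation state of +2 for cobalt. Cobalt is a group-9 element; Co(II) is therefore d⁷. Nitro (N-bound nitrite) is a strong-field ligand (high in the spectrochemical series) for a first-row metal, so the complex is low-spin. The t₂g⁶e_g¹ (low-spin) configuration has an unevenly filled e_g set; the Jahn–Teller theorem predicts a tetragonal distortion (typically axial elongation) to lift the degeneracy.
[Co(py)₆]³⁺: Summing ligand charges against the +3 overall charge gives an oxidation state of +3 for cobalt. Group 9 minus oxidation state 3 gives a d⁶ configuration. Co(III) has an exceptionally large octahedral splitting and is low-spin with essentially every ligand except fluoride. The d⁶ configuration leaves the e_g set evenly filled (or empty) — no strong Jahn–Teller driving force.

[Co(NO₂)₆]⁴−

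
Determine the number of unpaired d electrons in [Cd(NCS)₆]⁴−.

0 unpaired electrons

Each isothiocyanate is −1; balancing the −4 overall charge requires Cd(II).
Cadmium is a group-12 element; Cd(II) is therefore d¹⁰.
In an octahedral field the d¹⁰ configuration is t₂g⁶e_g⁴, giving 0 unpaired electrons.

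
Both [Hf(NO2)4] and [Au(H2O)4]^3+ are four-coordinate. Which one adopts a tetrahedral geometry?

[Hf(NO2)4]

For [Hf(NO2)4]: Each nitro (N-bound nitrite) is −1; balancing the 0 overall charge requires Hf(IV). Hf sits in group 4, so the d-electron count is 4 − 4 = 0. A d⁰ ion has no crystal-field stabilisation preference between square planar and tetrahedral, so four ligands adopt the sterically favoured tetrahedral geometry. → tetrahedral.
For [Au(H2O)4]^3+: Ligand charges: water is neutral. With an overall charge of +3 the gold centre must be in the +3 oxidation state. Gold is a group-11 element; Au(III) is therefore d⁸. A 5d d⁸ ion has a large crystal-field splitting; square planar leaves the high-energy d_{x²−y²} orbital empty and maximises CFSE. → square planar.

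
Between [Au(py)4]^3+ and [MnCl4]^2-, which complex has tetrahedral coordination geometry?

For [Au(py)4]^3+: Pyridine is neutral; balancing the +3 overall charge requires Au(III). Gold is a group-11 element; Au(III) is therefore d⁸. A 5d d⁸ ion has a large crystal-field splitting; square planar leaves the high-energy d_{x²−y²} orbital empty and maximises CFSE. → square planar.
For [MnCl4]^2-: Ligand charges: each chloride is −1. With an overall charge of −2 the manganese centre must be in the +2 oxidation state. Mn sits in group 7, so the d-electron count is 7 − 2 = 5. A high-spin d⁵ ion has zero CFSE in either geometry, so four ligands adopt the sterically favoured tetrahedral geometry. → tetrahedral.

[MnCl4]^2-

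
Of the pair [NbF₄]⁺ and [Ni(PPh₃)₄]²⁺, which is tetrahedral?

For [NbF₄]⁺: Summing ligand charges against the +1 overall charge gives an oxidation state of +5 for niobium. Group 5 minus oxidation state 5 gives a d⁰ configuration. A d⁰ ion has no crystal-field stabilisation preference between square planar and tetrahedral, so four ligands adopt the sterically favoured tetrahedral geometry. → tetrahedral.
For [Ni(PPh₃)₄]²⁺: Summing ligand charges against the +2 overall charge gives an oxidation state of +2 for nickel. Nickel is a group-10 element; Ni(II) is therefore d⁸. Triphenylphosphine is a strong-field ligand (high in the spectrochemical series). A 3d d⁸ ion with strong-field ligands gains enough CFSE to favour square planar over tetrahedral. → square planar.

[NbF₄]⁺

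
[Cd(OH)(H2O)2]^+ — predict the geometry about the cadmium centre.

trigonal planar

Summing ligand charges against the +1 overall charge gives an oxidation state of +2 for cadmium.
Cadmium is a group-12 element; Cd(II) is therefore d¹⁰.
Coordination number: 3.
Three ligands around a d¹⁰ centre minimise repulsion in a trigonal-planar arrangement.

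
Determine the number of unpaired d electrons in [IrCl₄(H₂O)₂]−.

Ligand charges: each chloride is −1; water is neutral. With an overall charge of −1 the iridium centre must be in the +3 oxidation state.
Ir sits in group 9, so the d-electron count is 9 − 3 = 6.
The spin state decides the count: a 5d ion has a large Δₒ and is invariably low-spin.
An octahedral low-spin d⁶ ion is t₂g⁶e_g⁰, giving 0 unpaired electrons.

0 unpaired electrons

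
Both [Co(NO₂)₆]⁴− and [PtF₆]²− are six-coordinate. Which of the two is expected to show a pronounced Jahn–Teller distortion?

[Co(NO₂)₆]⁴−: Each nitro (N-bound nitrite) is −1; balancing the −4 overall charge requires Co(II). Co sits in group 9, so the d-electron count is 9 − 2 = 7. Nitro (N-bound nitrite) is a strong-field ligand (high in the spectrochemical series) for a first-row metal, so the complex is low-spin. The t₂g⁶e_g¹ (low-spin) configuration has an unevenly filled e_g set; the Jahn–Teller theorem predicts a tetragonal distortion (typically axial elongation) to lift the degeneracy.
[PtF₆]²−: Each fluoride is −1; balancing the −2 overall charge requires Pt(IV). Group 10 minus oxidation state 4 gives a d⁶ configuration. A 5d ion has a large Δₒ and is invariably low-spin. The d⁶ configuration leaves the e_g set evenly filled (or empty) — no strong Jahn–Teller driving force.

[Co(NO₂)₆]⁴−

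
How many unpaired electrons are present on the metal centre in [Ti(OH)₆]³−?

1

Ligand charges: each hydroxide is −1. With an overall charge of −3 the titanium centre must be in the +3 oxidation state.
Titanium is a group-4 element; Ti(III) is therefore d¹.
In an octahedral field the d¹ configuration is t₂g¹e_g⁰ (only one arrangement possible), giving 1 unpaired electron.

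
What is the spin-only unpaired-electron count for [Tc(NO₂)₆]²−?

3

Summing ligand charges against the −2 overall charge gives an oxidation state of +4 for technetium.
Tc sits in group 7, so the d-electron count is 7 − 4 = 3.
In an octahedral field the d³ configuration is t₂g³e_g⁰ (only one arrangement possible), giving 3 unpaired electrons.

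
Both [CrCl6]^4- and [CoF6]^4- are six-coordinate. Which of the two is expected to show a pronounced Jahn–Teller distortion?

[CrCl6]^4-

[CrCl6]^4-: Each chloride is −1; balancing the −4 overall charge requires Cr(II). Group 6 minus oxidation state 2 gives a d⁴ configuration. Chloride is a weak-field ligand for a first-row metal, so the complex is high-spin. The t₂g³e_g¹ (high-spin) configuration has an unevenly filled e_g set; the Jahn–Teller theorem predicts a tetragonal distortion (typically axial elongation) to lift the degeneracy.
[CoF6]^4-: Each fluoride is −1; balancing the −4 overall charge requires Co(II). Group 9 minus oxidation state 2 gives a d⁷ configuration. Fluoride is a weak-field ligand for a first-row metal, so the complex is high-spin. The d⁷ configuration leaves the e_g set evenly filled (or empty) — no strong Jahn–Teller driving force.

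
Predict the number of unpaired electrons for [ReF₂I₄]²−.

Each fluoride is −1; each iodide is −1; balancing the −2 overall charge requires Re(IV).
Group 7 minus oxidation state 4 gives a d³ configuration.
In an octahedral field the d³ configuration is t₂g³e_g⁰ (only one arrangement possible), giving 3 unpaired electrons.

3 unpaired electrons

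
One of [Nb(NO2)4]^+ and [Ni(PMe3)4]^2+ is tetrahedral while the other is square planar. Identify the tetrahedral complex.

For [Nb(NO2)4]^+: Ligand charges: each nitro (N-bound nitrite) is −1. With an overall charge of +1 the niobium centre must be in the +5 oxidation state. Niobium is a group-5 element; Nb(V) is therefore d⁰. A d⁰ ion has no crystal-field stabilisation preference between square planar and tetrahedral, so four ligands adopt the sterically favoured tetrahedral geometry. → tetrahedral.
For [Ni(PMe3)4]^2+: Ligand charges: trimethylphosphine is neutral. With an overall charge of +2 the nickel centre must be in the +2 oxidation state. Ni sits in group 10, so the d-electron count is 10 − 2 = 8. Trimethylphosphine is a strong-field ligand (high in the spectrochemical series). A 3d d⁸ ion with strong-field ligands gains enough CFSE to favour square planar over tetrahedral. → square planar.

[Nb(NO2)4]^+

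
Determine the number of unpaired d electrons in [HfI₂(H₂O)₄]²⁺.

Ligand charges: each iodide is −1; water is neutral. With an overall charge of +2 the hafnium centre must be in the +4 oxidation state.
Group 4 minus oxidation state 4 gives a d⁰ configuration.
In an octahedral field the d⁰ configuration is t₂g⁰e_g⁰, giving 0 unpaired electrons.

0 unpaired electrons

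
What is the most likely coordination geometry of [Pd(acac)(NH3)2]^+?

square planar

Each acetylacetonate is −1; ammonia is neutral; balancing the +1 overall charge requires Pd(II).
Pd sits in group 10, so the d-electron count is 10 − 2 = 8.
Counting donor atoms: 1×acetylacetonate (bidentate) → 2 donors; 2×ammonia (monodentate) → 2 donors. Coordination number = 4.
A 4d d⁸ ion has a large crystal-field splitting; square planar leaves the high-energy d_{x²−y²} orbital empty and maximises CFSE.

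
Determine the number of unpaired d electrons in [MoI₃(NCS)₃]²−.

2 unpaired electrons

Summing ligand charges against the −2 overall charge gives an oxidation state of +4 for molybdenum.
Group 6 minus oxidation state 4 gives a d² configuration.
In an octahedral field the d² configuration is t₂g²e_g⁰ (only one arrangement possible), giving 2 unpaired electrons.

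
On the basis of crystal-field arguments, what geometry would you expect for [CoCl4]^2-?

Ligand charges: each chloride is −1. With an overall charge of −2 the cobalt centre must be in the +2 oxidation state.
Cobalt is a group-9 element; Co(II) is therefore d⁷.
With 4 monodentate ligands the coordination number is 4.
Chloride is a weak-field ligand.
For a high-spin 3d d⁷ ion with weak-field ligands the small Δₜ gives little square-planar CFSE advantage, so four ligands adopt the sterically favoured tetrahedral geometry.

tetrahedral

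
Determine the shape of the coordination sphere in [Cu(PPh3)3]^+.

trigonal planar

Triphenylphosphine is neutral; balancing the +1 overall charge requires Cu(I).
Copper is a group-11 element; Cu(I) is therefore d¹⁰.
Coordination number: 3.
Three ligands around a d¹⁰ centre minimise repulsion in a trigonal-planar arrangement.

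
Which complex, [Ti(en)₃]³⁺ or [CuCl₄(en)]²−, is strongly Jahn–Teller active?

[Ti(en)₃]³⁺: Ligand charges: ethylenediamine is neutral. With an overall charge of +3 the titanium centre must be in the +3 oxidation state. Titanium is a group-4 element; Ti(III) is therefore d¹. The d¹ configuration leaves the e_g set evenly filled (or empty) — no strong Jahn–Teller driving force.
[CuCl₄(en)]²−: Each chloride is −1; ethylenediamine is neutral; balancing the −2 overall charge requires Cu(II). Cu sits in group 11, so the d-electron count is 11 − 2 = 9. The t₂g⁶e_g³ configuration has an unevenly filled e_g set; the Jahn–Teller theorem predicts a tetragonal distortion (typically axial elongation) to lift the degeneracy.

[CuCl₄(en)]²−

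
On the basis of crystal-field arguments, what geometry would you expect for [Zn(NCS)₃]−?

Each isothiocyanate is −1; balancing the −1 overall charge requires Zn(II).
Zn sits in group 12, so the d-electron count is 12 − 2 = 10.
Coordination number: 3.
Three ligands around a d¹⁰ centre minimise repulsion in a trigonal-planar arrangement.

trigonal planar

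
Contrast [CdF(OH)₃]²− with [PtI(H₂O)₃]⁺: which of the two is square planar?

[PtI(H₂O)₃]⁺

For [CdF(OH)₃]²−: Each fluoride is −1; each hydroxide is −1; balancing the −2 overall charge requires Cd(II). Group 12 minus oxidation state 2 gives a d¹⁰ configuration. A d¹⁰ ion has no crystal-field stabilisation preference between square planar and tetrahedral, so four ligands adopt the sterically favoured tetrahedral geometry. → tetrahedral.
For [PtI(H₂O)₃]⁺: Each iodide is −1; water is neutral; balancing the +1 overall charge requires Pt(II). Platinum is a group-10 element; Pt(II) is therefore d⁸. A 5d d⁸ ion has a large crystal-field splitting; square planar leaves the high-energy d_{x²−y²} orbital empty and maximises CFSE. → square planar.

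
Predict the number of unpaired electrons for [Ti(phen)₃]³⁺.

1 unpaired electron

1,10-phenanthroline is neutral; balancing the +3 overall charge requires Ti(III).
Group 4 minus oxidation state 3 gives a d¹ configuration.
Counting donor atoms: 3×1,10-phenanthroline (bidentate) → 6 donors. Coordination number = 6.
In an octahedral field the d¹ configuration is t₂g¹e_g⁰ (only one arrangement possible), giving 1 unpaired electron.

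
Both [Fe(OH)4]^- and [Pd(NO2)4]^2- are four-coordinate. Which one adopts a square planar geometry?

[Pd(NO2)4]^2-

For [Fe(OH)4]^-: Each hydroxide is −1; balancing the −1 overall charge requires Fe(III). Iron is a group-8 element; Fe(III) is therefore d⁵. A high-spin d⁵ ion has zero CFSE in either geometry, so four ligands adopt the sterically favoured tetrahedral geometry. → tetrahedral.
For [Pd(NO2)4]^2-: Each nitro (N-bound nitrite) is −1; balancing the −2 overall charge requires Pd(II). Palladium is a group-10 element; Pd(II) is therefore d⁸. A 4d d⁸ ion has a large crystal-field splitting; square planar leaves the high-energy d_{x²−y²} orbital empty and maximises CFSE. → square planar.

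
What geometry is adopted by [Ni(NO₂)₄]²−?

square planar

Summing ligand charges against the −2 overall charge gives an oxidation state of +2 for nickel.
Group 10 minus oxidation state 2 gives a d⁸ configuration.
With 4 monodentate ligands the coordination number is 4.
Nitro (N-bound nitrite) is a strong-field ligand (high in the spectrochemical series).
A 3d d⁸ ion with strong-field ligands gains enough CFSE to favour square planar over tetrahedral.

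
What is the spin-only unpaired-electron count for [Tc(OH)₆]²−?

3 unpaired electrons

Ligand charges: each hydroxide is −1. With an overall charge of −2 the technetium centre must be in the +4 oxidation state.
Technetium is a group-7 element; Tc(IV) is therefore d³.
In an octahedral field the d³ configuration is t₂g³e_g⁰ (only one arrangement possible), giving 3 unpaired electrons.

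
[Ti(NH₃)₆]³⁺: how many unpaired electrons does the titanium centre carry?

Ligand charges: ammonia is neutral. With an overall charge of +3 the titanium centre must be in the +3 oxidation state.
Ti sits in group 4, so the d-electron count is 4 − 3 = 1.
In an octahedral field the d¹ configuration is t₂g¹e_g⁰ (only one arrangement possible), giving 1 unpaired electron.

1 unpaired electron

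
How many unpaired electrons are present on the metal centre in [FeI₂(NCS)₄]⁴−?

4 unpaired electrons

Summing ligand charges against the −4 overall charge gives an oxidation state of +2 for iron.
Group 8 minus oxidation state 2 gives a d⁶ configuration.
The spin state decides the count: Iodide and isothiocyanate are weak-field ligands for a first-row metal, so the complex is high-spin.
An octahedral high-spin d⁶ ion is t₂g⁴e_g², giving 4 unpaired electrons.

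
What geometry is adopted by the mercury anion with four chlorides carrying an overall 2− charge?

Summing ligand charges against the −2 overall charge gives an oxidation state of +2 for mercury.
Group 12 minus oxidation state 2 gives a d¹⁰ configuration.
Coordination number: 4.
A d¹⁰ ion has no crystal-field stabilisation preference between square planar and tetrahedral, so four ligands adopt the sterically favoured tetrahedral geometry.

tetrahedral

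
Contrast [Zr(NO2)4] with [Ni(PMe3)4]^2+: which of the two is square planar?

[Ni(PMe3)4]^2+

For [Zr(NO2)4]: Summing ligand charges against the 0 overall charge gives an oxidation state of +4 for zirconium. Zr sits in group 4, so the d-electron count is 4 − 4 = 0. A d⁰ ion has no crystal-field stabilisation preference between square planar and tetrahedral, so four ligands adopt the sterically favoured tetrahedral geometry. → tetrahedral.
For [Ni(PMe3)4]^2+: Summing ligand charges against the +2 overall charge gives an oxidation state of +2 for nickel. Ni sits in group 10, so the d-electron count is 10 − 2 = 8. Trimethylphosphine is a strong-field ligand (high in the spectrochemical series). A 3d d⁸ ion with strong-field ligands gains enough CFSE to favour square planar over tetrahedral. → square planar.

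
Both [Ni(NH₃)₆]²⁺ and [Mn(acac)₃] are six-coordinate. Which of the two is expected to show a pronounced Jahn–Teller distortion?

[Mn(acac)₃]

[Ni(NH₃)₆]²⁺: Ammonia is neutral; balancing the +2 overall charge requires Ni(II). Ni sits in group 10, so the d-electron count is 10 − 2 = 8. The d⁸ configuration leaves the e_g set evenly filled (or empty) — no strong Jahn–Teller driving force.
[Mn(acac)₃]: Each acetylacetonate is −1; balancing the 0 overall charge requires Mn(III). Mn sits in group 7, so the d-electron count is 7 − 3 = 4. Acetylacetonate is a weak-field ligand for a first-row metal, so the complex is high-spin. The t₂g³e_g¹ (high-spin) configuration has an unevenly filled e_g set; the Jahn–Teller theorem predicts a tetragonal distortion (typically axial elongation) to lift the degeneracy.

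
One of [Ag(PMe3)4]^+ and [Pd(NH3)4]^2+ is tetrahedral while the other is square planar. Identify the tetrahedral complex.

For [Ag(PMe3)4]^+: Trimethylphosphine is neutral; balancing the +1 overall charge requires Ag(I). Group 11 minus oxidation state 1 gives a d¹⁰ configuration. A d¹⁰ ion has no crystal-field stabilisation preference between square planar and tetrahedral, so four ligands adopt the sterically favoured tetrahedral geometry. → tetrahedral.
For [Pd(NH3)4]^2+: Ammonia is neutral; balancing the +2 overall charge requires Pd(II). Pd sits in group 10, so the d-electron count is 10 − 2 = 8. A 4d d⁸ ion has a large crystal-field splitting; square planar leaves the high-energy d_{x²−y²} orbital empty and maximises CFSE. → square planar.

[Ag(PMe3)4]^+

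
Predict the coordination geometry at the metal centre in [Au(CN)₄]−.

square planar

Ligand charges: each cyanide is −1. With an overall charge of −1 the gold centre must be in the +3 oxidation state.
Group 11 minus oxidation state 3 gives a d⁸ configuration.
With 4 monodentate ligands the coordination number is 4.
A 5d d⁸ ion has a large crystal-field splitting; square planar leaves the high-energy d_{x²−y²} orbital empty and maximises CFSE.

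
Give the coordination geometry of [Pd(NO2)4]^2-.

Each nitro (N-bound nitrite) is −1; balancing the −2 overall charge requires Pd(II).
Group 10 minus oxidation state 2 gives a d⁸ configuration.
With 4 monodentate ligands the coordination number is 4.
A 4d d⁸ ion has a large crystal-field splitting; square planar leaves the high-energy d_{x²−y²} orbital empty and maximises CFSE.

square planar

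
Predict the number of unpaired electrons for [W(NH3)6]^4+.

2

Ligand charges: ammonia is neutral. With an overall charge of +4 the tungsten centre must be in the +4 oxidation state.
Tungsten is a group-6 element; W(IV) is therefore d².
In an octahedral field the d² configuration is t₂g²e_g⁰ (only one arrangement possible), giving 2 unpaired electrons.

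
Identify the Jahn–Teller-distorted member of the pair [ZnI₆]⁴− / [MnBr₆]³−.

[MnBr₆]³−

[ZnI₆]⁴−: Summing ligand charges against the −4 overall charge gives an oxidation state of +2 for zinc. Zn sits in group 12, so the d-electron count is 12 − 2 = 10. The d¹⁰ configuration leaves the e_g set evenly filled (or empty) — no strong Jahn–Teller driving force.
[MnBr₆]³−: Ligand charges: each bromide is −1. With an overall charge of −3 the manganese centre must be in the +3 oxidation state. Manganese is a group-7 element; Mn(III) is therefore d⁴. Bromide is a weak-field ligand for a first-row metal, so the complex is high-spin. The t₂g³e_g¹ (high-spin) configuration has an unevenly filled e_g set; the Jahn–Teller theorem predicts a tetragonal distortion (typically axial elongation) to lift the degeneracy.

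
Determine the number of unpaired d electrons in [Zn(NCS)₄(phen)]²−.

Each isothiocyanate is −1; 1,10-phenanthroline is neutral; balancing the −2 overall charge requires Zn(II).
Zinc is a group-12 element; Zn(II) is therefore d¹⁰.
Counting donor atoms: 4×isothiocyanate (monodentate) → 4 donors; 1×1,10-phenanthroline (bidentate) → 2 donors. Coordination number = 6.
In an octahedral field the d¹⁰ configuration is t₂g⁶e_g⁴, giving 0 unpaired electrons.

0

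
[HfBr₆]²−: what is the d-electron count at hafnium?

Summing ligand charges against the −2 overall charge gives an oxidation state of +4 for hafnium.
Hf sits in group 4, so the d-electron count is 4 − 4 = 0.

d0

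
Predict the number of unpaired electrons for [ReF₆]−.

2 unpaired electrons

Each fluoride is −1; balancing the −1 overall charge requires Re(V).
Re sits in group 7, so the d-electron count is 7 − 5 = 2.
In an octahedral field the d² configuration is t₂g²e_g⁰ (only one arrangement possible), giving 2 unpaired electrons.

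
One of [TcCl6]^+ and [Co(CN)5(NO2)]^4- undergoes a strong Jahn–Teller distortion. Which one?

[Co(CN)5(NO2)]^4-

[TcCl6]^+: Ligand charges: each chloride is −1. With an overall charge of +1 the technetium centre must be in the +7 oxidation state. Tc sits in group 7, so the d-electron count is 7 − 7 = 0. The d⁰ configuration leaves the e_g set evenly filled (or empty) — no strong Jahn–Teller driving force.
[Co(CN)5(NO2)]^4-: Each cyanide is −1; each nitro (N-bound nitrite) is −1; balancing the −4 overall charge requires Co(II). Group 9 minus oxidation state 2 gives a d⁷ configuration. Cyanide and nitro (N-bound nitrite) are strong-field ligands (high in the spectrochemical series) for a first-row metal, so the complex is low-spin. The t₂g⁶e_g¹ (low-spin) configuration has an unevenly filled e_g set; the Jahn–Teller theorem predicts a tetragonal distortion (typically axial elongation) to lift the degeneracy.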